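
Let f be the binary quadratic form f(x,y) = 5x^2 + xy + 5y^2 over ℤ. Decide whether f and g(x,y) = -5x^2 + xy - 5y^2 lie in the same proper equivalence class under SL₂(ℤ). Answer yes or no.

D₁ = -99, D₂ = -99
f: reduced (well bottom): (5,1,5) with a≤c, −a<b≤a
g is negative-definite; reduce −g:
−g: flip: (5,-1,5)→(5,1,5)
−g: reduced (well bottom): (5,1,5) with a≤c, −a<b≤a
flip sign back: reduced form of g is (-5,-1,-5)
reduced forms (5, 1, 5) vs (-5, -1, -5) ⇒ inequivalent

no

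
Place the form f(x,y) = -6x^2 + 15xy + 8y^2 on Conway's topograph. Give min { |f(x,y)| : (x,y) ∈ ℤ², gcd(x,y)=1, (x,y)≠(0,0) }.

river: ρ → (8,17,-4)
river: ρ → (-4,15,12)
river: ρ → (12,9,-7)
river: ρ → (-7,19,2)
river: ρ → (2,17,-16)
river: ρ → (-16,15,3)
river: ρ → (3,15,-16)
river: ρ → (-16,17,2)
river: ρ → (2,19,-7)
river: ρ → (-7,9,12)
river: ρ → (12,15,-4)
river: ρ → (-4,17,8)
river: ρ → (8,15,-6)
river: ρ → (-6,9,14)
river: ρ → (14,19,-1)
river: ρ → (-1,19,14)
river: ρ → (14,9,-6)
river: ρ → (-6,15,8)
closes: descent 0, river 18
min |a| on river = 1

1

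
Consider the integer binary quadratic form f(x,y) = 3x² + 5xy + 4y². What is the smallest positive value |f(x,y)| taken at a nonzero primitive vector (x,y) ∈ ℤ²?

translate: b→-1 (≡5 mod 6), so (3,5,4)→(3,-1,2)
flip: (3,-1,2)→(2,1,3)
reduced (well bottom): (2,1,3) with a≤c, −a<b≤a
well minimum = a = 2

2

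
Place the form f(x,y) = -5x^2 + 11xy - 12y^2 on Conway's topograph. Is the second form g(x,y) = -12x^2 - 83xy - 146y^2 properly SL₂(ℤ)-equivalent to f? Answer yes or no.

D₁ = -119, D₂ = -119
f is negative-definite; reduce −f:
−f: translate: b→-1 (≡-11 mod 10), so (5,-11,12)→(5,-1,6)
−f: reduced (well bottom): (5,-1,6) with a≤c, −a<b≤a
flip sign back: reduced form of f is (-5,1,-6)
g is negative-definite; reduce −g:
−g: translate: b→11 (≡83 mod 24), so (12,83,146)→(12,11,5)
−g: flip: (12,11,5)→(5,-11,12)
−g: translate: b→-1 (≡-11 mod 10), so (5,-11,12)→(5,-1,6)
−g: reduced (well bottom): (5,-1,6) with a≤c, −a<b≤a
flip sign back: reduced form of g is (-5,1,-6)
reduced forms (-5, 1, -6) vs (-5, 1, -6) ⇒ equivalent

yes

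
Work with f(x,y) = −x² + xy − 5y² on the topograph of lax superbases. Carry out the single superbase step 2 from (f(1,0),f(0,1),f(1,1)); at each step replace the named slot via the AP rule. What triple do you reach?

start (-1,-5,-5) = (f(1,0),f(0,1),f(1,1))
replace slot 2: 2·((-1)+(-5)) − (-5) = -7 → (-1,-7,-5)

-1,-7,-5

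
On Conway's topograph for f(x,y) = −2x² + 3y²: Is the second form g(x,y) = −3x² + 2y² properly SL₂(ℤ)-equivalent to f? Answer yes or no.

D₁ = 24, D₂ = 24
river cycle of f (length 2): (-2, 4, 1), (1, 4, -2)
river cycle of g (length 2): (2, 4, -1), (-1, 4, 2)
cycles differ ⇒ inequivalent

no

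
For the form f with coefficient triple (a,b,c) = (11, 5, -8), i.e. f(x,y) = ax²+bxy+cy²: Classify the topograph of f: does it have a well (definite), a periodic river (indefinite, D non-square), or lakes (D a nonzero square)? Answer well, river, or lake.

D = b²−4ac = 5² − 4·11·(-8) = 377
D > 0 non-square ⇒ indefinite ⇒ periodic river

river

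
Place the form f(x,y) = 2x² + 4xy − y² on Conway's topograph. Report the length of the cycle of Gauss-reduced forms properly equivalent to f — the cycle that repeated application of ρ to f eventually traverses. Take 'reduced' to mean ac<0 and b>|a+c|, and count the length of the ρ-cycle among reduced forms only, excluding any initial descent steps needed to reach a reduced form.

D = 24, ⌊√D⌋ = 4
river: ρ → (-1,4,2)
river: ρ → (2,4,-1)
ρ-cycle length = 2 (tail of 0 descent steps not counted)

2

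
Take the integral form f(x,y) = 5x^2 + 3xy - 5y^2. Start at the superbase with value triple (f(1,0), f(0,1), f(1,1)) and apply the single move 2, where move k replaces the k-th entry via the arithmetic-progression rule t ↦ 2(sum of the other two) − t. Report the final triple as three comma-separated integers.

start (5,-5,3) = (f(1,0),f(0,1),f(1,1))
replace slot 2: 2·(5+3) − (-5) = 21 → (5,21,3)

5,21,3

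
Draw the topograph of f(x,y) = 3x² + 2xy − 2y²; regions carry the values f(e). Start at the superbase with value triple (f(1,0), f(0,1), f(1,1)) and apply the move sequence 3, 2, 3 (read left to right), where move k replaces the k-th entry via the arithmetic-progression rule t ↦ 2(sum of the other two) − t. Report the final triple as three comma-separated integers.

start (3,-2,3) = (f(1,0),f(0,1),f(1,1))
replace slot 3: 2·(3+(-2)) − 3 = -1 → (3,-2,-1)
replace slot 2: 2·(3+(-1)) − (-2) = 6 → (3,6,-1)
replace slot 3: 2·(3+6) − (-1) = 19 → (3,6,19)

3,6,19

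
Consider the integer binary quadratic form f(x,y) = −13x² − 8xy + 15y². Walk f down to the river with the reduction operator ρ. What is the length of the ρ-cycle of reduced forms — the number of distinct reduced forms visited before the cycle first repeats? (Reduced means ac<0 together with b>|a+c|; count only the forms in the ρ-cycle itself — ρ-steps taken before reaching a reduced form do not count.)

D = 844, ⌊√D⌋ = 29
descent: ρ → (15,8,-13)  [lands on river]
river: ρ → (-13,18,10)
river: ρ → (10,22,-9)
river: ρ → (-9,14,18)
river: ρ → (18,22,-5)
river: ρ → (-5,28,3)
river: ρ → (3,26,-14)
river: ρ → (-14,2,15)
river: ρ → (15,28,-1)
river: ρ → (-1,28,15)
river: ρ → (15,2,-14)
river: ρ → (-14,26,3)
river: ρ → (3,28,-5)
river: ρ → (-5,22,18)
river: ρ → (18,14,-9)
river: ρ → (-9,22,10)
river: ρ → (10,18,-13)
river: ρ → (-13,8,15)
river: ρ → (15,22,-6)
river: ρ → (-6,26,7)
river: ρ → (7,16,-21)
river: ρ → (-21,26,2)
river: ρ → (2,26,-21)
river: ρ → (-21,16,7)
river: ρ → (7,26,-6)
river: ρ → (-6,22,15)
ρ-cycle length = 26 (tail of 1 descent step not counted)

26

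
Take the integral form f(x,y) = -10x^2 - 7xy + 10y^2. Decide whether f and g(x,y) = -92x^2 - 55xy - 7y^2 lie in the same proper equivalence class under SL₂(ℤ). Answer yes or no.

D₁ = 449, D₂ = 449
river cycle of f (length 38): (10, 7, -10), (-10, 13, 7), (7, 15, -8), (-8, 17, 5), (5, 13, -14), (-14, 15, 4), (4, 17, -10), (-10, 3, 11), (11, 19, -2), (-2, 21, 1), … (28 more)
river cycle of g (length 38): (-7, 13, 10), (10, 7, -10), (-10, 13, 7), (7, 15, -8), (-8, 17, 5), (5, 13, -14), (-14, 15, 4), (4, 17, -10), (-10, 3, 11), (11, 19, -2), … (28 more)
cycles coincide ⇒ equivalent

yes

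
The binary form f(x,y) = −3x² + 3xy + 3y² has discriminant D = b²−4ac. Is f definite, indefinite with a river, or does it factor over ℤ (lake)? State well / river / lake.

D = b²−4ac = 3² − 4·(-3)·3 = 45
D > 0 non-square ⇒ indefinite ⇒ periodic river

river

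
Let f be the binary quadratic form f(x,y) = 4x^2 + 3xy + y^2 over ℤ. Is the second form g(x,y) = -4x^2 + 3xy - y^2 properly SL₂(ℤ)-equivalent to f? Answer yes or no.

D₁ = -7, D₂ = -7
f: flip: (4,3,1)→(1,-3,4)
f: translate: b→1 (≡-3 mod 2), so (1,-3,4)→(1,1,2)
f: reduced (well bottom): (1,1,2) with a≤c, −a<b≤a
g is negative-definite; reduce −g:
−g: flip: (4,-3,1)→(1,3,4)
−g: translate: b→1 (≡3 mod 2), so (1,3,4)→(1,1,2)
−g: reduced (well bottom): (1,1,2) with a≤c, −a<b≤a
flip sign back: reduced form of g is (-1,-1,-2)
reduced forms (1, 1, 2) vs (-1, -1, -2) ⇒ inequivalent

no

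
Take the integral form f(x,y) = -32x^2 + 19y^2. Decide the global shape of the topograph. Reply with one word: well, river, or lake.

D = b²−4ac = 0² − 4·(-32)·19 = 2432
D > 0 non-square ⇒ indefinite ⇒ periodic river

river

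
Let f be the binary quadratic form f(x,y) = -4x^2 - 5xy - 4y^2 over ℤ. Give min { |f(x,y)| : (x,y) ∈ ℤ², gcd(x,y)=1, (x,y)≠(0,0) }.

translate: b→-3 (≡5 mod 8), so (4,5,4)→(4,-3,3)
flip: (4,-3,3)→(3,3,4)
reduced (well bottom): (3,3,4) with a≤c, −a<b≤a
well minimum |f| = |-3| = 3 (negative-definite)

3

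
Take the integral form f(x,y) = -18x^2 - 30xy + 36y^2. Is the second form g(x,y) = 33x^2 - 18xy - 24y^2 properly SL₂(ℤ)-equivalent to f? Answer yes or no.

D₁ = 3492, D₂ = 3492
river cycle of f (length 18): (36, 30, -18), (-18, 42, 24), (24, 54, -6), (-6, 54, 24), (24, 42, -18), (-18, 30, 36), (36, 42, -12), (-12, 54, 12), (12, 42, -36), (-36, 30, 18), … (8 more)
river cycle of g (length 22): (-24, 18, 33), (33, 48, -9), (-9, 42, 48), (48, 54, -3), (-3, 54, 48), (48, 42, -9), (-9, 48, 33), (33, 18, -24), (-24, 30, 27), (27, 24, -27), … (12 more)
cycles differ ⇒ inequivalent

no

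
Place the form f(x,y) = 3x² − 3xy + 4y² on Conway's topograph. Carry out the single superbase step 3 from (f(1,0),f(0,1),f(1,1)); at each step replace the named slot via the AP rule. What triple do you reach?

start (3,4,4) = (f(1,0),f(0,1),f(1,1))
replace slot 3: 2·(3+4) − 4 = 10 → (3,4,10)

3,4,10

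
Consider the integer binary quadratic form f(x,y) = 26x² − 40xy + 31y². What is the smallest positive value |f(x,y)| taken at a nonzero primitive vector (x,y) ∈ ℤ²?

translate: b→12 (≡-40 mod 52), so (26,-40,31)→(26,12,17)
flip: (26,12,17)→(17,-12,26)
reduced (well bottom): (17,-12,26) with a≤c, −a<b≤a
well minimum = a = 17

17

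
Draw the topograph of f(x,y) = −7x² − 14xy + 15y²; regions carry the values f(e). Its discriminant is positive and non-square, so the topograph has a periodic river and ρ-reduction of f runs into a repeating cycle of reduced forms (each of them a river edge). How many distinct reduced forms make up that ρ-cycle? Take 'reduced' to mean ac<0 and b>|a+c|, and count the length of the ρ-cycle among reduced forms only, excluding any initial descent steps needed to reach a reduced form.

D = 616, ⌊√D⌋ = 24
descent: ρ → (15,14,-7)  [lands on river]
river: ρ → (-7,14,15)
river: ρ → (15,16,-6)
river: ρ → (-6,20,9)
river: ρ → (9,16,-10)
river: ρ → (-10,24,1)
river: ρ → (1,24,-10)
river: ρ → (-10,16,9)
river: ρ → (9,20,-6)
river: ρ → (-6,16,15)
ρ-cycle length = 10 (tail of 1 descent step not counted)

10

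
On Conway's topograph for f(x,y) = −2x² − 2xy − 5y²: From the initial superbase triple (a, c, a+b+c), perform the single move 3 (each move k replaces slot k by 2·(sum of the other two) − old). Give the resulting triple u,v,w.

start (-2,-5,-9) = (f(1,0),f(0,1),f(1,1))
replace slot 3: 2·((-2)+(-5)) − (-9) = -5 → (-2,-5,-5)

-2,-5,-5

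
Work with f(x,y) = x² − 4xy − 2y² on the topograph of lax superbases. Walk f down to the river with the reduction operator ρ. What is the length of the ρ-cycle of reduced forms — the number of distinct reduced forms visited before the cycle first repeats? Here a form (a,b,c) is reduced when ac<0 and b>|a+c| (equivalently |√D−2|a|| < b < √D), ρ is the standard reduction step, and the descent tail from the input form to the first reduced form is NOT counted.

D = 24, ⌊√D⌋ = 4
descent: ρ → (-2,4,1)  [lands on river]
river: ρ → (1,4,-2)
ρ-cycle length = 2 (tail of 1 descent step not counted)

2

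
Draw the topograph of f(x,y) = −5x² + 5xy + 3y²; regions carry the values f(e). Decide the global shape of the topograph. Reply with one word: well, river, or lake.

D = b²−4ac = 5² − 4·(-5)·3 = 85
D > 0 non-square ⇒ indefinite ⇒ periodic river

river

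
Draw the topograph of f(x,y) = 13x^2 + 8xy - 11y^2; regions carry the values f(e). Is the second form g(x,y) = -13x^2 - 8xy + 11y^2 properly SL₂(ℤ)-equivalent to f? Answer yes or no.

D₁ = 636, D₂ = 636
river cycle of f (length 10): (-11, 14, 10), (10, 6, -15), (-15, 24, 1), (1, 24, -15), (-15, 6, 10), (10, 14, -11), (-11, 8, 13), (13, 18, -6), (-6, 18, 13), (13, 8, -11)
river cycle of g (length 10): (11, 8, -13), (-13, 18, 6), (6, 18, -13), (-13, 8, 11), (11, 14, -10), (-10, 6, 15), (15, 24, -1), (-1, 24, 15), (15, 6, -10), (-10, 14, 11)
cycles differ ⇒ inequivalent

no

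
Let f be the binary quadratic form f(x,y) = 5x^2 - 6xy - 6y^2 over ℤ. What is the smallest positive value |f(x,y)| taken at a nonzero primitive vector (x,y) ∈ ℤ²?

descent: ρ → (-6,6,5)  [lands on river]
river: ρ → (5,4,-7)
river: ρ → (-7,10,2)
river: ρ → (2,10,-7)
river: ρ → (-7,4,5)
river: ρ → (5,6,-6)
closes: descent 1, river 6
min |a| on river = 2

2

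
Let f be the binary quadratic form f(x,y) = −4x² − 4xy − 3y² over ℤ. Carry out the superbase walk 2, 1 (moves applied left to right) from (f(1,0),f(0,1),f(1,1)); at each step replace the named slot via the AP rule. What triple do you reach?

start (-4,-3,-11) = (f(1,0),f(0,1),f(1,1))
replace slot 2: 2·((-4)+(-11)) − (-3) = -27 → (-4,-27,-11)
replace slot 1: 2·((-27)+(-11)) − (-4) = -72 → (-72,-27,-11)

-72,-27,-11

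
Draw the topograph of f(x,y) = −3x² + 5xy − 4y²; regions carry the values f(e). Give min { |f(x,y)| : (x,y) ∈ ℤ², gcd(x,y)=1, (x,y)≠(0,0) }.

translate: b→1 (≡-5 mod 6), so (3,-5,4)→(3,1,2)
flip: (3,1,2)→(2,-1,3)
reduced (well bottom): (2,-1,3) with a≤c, −a<b≤a
well minimum |f| = |-2| = 2 (negative-definite)

2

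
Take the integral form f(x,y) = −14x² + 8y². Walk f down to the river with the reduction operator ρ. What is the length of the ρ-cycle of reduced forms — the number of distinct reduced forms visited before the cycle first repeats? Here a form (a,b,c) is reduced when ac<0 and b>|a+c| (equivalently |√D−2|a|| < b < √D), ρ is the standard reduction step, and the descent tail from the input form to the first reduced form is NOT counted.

D = 448, ⌊√D⌋ = 21
descent: ρ → (8,16,-6)  [lands on river]
river: ρ → (-6,20,2)
river: ρ → (2,20,-6)
river: ρ → (-6,16,8)
ρ-cycle length = 4 (tail of 1 descent step not counted)

4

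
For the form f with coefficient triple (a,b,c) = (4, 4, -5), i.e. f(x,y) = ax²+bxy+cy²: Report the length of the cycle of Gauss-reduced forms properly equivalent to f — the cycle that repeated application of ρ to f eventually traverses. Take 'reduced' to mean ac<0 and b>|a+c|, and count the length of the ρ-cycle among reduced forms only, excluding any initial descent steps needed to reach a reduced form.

D = 96, ⌊√D⌋ = 9
river: ρ → (-5,6,3)
river: ρ → (3,6,-5)
river: ρ → (-5,4,4)
river: ρ → (4,4,-5)
ρ-cycle length = 4 (tail of 0 descent steps not counted)

4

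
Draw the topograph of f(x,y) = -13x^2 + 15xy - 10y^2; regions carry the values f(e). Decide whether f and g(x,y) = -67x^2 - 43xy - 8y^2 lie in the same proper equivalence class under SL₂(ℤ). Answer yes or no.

D₁ = -295, D₂ = -295
f is negative-definite; reduce −f:
−f: translate: b→11 (≡-15 mod 26), so (13,-15,10)→(13,11,8)
−f: flip: (13,11,8)→(8,-11,13)
−f: translate: b→5 (≡-11 mod 16), so (8,-11,13)→(8,5,10)
−f: reduced (well bottom): (8,5,10) with a≤c, −a<b≤a
flip sign back: reduced form of f is (-8,-5,-10)
g is negative-definite; reduce −g:
−g: flip: (67,43,8)→(8,-43,67)
−g: translate: b→5 (≡-43 mod 16), so (8,-43,67)→(8,5,10)
−g: reduced (well bottom): (8,5,10) with a≤c, −a<b≤a
flip sign back: reduced form of g is (-8,-5,-10)
reduced forms (-8, -5, -10) vs (-8, -5, -10) ⇒ equivalent

yes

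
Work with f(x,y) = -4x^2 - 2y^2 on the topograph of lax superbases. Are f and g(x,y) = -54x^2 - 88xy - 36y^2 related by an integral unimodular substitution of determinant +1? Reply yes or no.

D₁ = -32, D₂ = -32
f is negative-definite; reduce −f:
−f: flip: (4,0,2)→(2,0,4)
−f: reduced (well bottom): (2,0,4) with a≤c, −a<b≤a
flip sign back: reduced form of f is (-2,0,-4)
g is negative-definite; reduce −g:
−g: translate: b→-20 (≡88 mod 108), so (54,88,36)→(54,-20,2)
−g: flip: (54,-20,2)→(2,20,54)
−g: translate: b→0 (≡20 mod 4), so (2,20,54)→(2,0,4)
−g: reduced (well bottom): (2,0,4) with a≤c, −a<b≤a
flip sign back: reduced form of g is (-2,0,-4)
reduced forms (-2, 0, -4) vs (-2, 0, -4) ⇒ equivalent

yes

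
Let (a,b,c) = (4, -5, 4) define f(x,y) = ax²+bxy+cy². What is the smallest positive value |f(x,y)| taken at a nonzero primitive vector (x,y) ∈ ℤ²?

translate: b→3 (≡-5 mod 8), so (4,-5,4)→(4,3,3)
flip: (4,3,3)→(3,-3,4)
translate: b→3 (≡-3 mod 6), so (3,-3,4)→(3,3,4)
reduced (well bottom): (3,3,4) with a≤c, −a<b≤a
well minimum = a = 3

3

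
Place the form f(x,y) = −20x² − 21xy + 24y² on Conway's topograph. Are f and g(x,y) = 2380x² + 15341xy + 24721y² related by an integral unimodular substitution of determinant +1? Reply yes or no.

D₁ = 2361, D₂ = 2361
river cycle of f (length 58): (24, 21, -20), (-20, 19, 25), (25, 31, -14), (-14, 25, 31), (31, 37, -8), (-8, 43, 16), (16, 21, -30), (-30, 39, 7), (7, 45, -12), (-12, 27, 34), … (48 more)
river cycle of g (length 58): (24, 21, -20), (-20, 19, 25), (25, 31, -14), (-14, 25, 31), (31, 37, -8), (-8, 43, 16), (16, 21, -30), (-30, 39, 7), (7, 45, -12), (-12, 27, 34), … (48 more)
cycles coincide ⇒ equivalent

yes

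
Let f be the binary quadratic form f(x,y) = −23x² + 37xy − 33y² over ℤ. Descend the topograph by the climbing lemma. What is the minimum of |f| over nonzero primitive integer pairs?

translate: b→9 (≡-37 mod 46), so (23,-37,33)→(23,9,19)
flip: (23,9,19)→(19,-9,23)
reduced (well bottom): (19,-9,23) with a≤c, −a<b≤a
well minimum |f| = |-19| = 19 (negative-definite)

19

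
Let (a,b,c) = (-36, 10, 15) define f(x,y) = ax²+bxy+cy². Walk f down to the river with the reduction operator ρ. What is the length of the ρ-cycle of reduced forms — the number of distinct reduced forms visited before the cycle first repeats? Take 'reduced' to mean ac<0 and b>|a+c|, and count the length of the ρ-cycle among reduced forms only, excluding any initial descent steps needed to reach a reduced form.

D = 2260, ⌊√D⌋ = 47
descent: ρ → (15,20,-31)  [lands on river]
river: ρ → (-31,42,4)
river: ρ → (4,46,-9)
river: ρ → (-9,44,9)
river: ρ → (9,46,-4)
river: ρ → (-4,42,31)
river: ρ → (31,20,-15)
river: ρ → (-15,40,11)
river: ρ → (11,26,-36)
river: ρ → (-36,46,1)
river: ρ → (1,46,-36)
river: ρ → (-36,26,11)
river: ρ → (11,40,-15)
river: ρ → (-15,20,31)
river: ρ → (31,42,-4)
river: ρ → (-4,46,9)
river: ρ → (9,44,-9)
river: ρ → (-9,46,4)
river: ρ → (4,42,-31)
river: ρ → (-31,20,15)
river: ρ → (15,40,-11)
river: ρ → (-11,26,36)
river: ρ → (36,46,-1)
river: ρ → (-1,46,36)
river: ρ → (36,26,-11)
river: ρ → (-11,40,15)
ρ-cycle length = 26 (tail of 1 descent step not counted)

26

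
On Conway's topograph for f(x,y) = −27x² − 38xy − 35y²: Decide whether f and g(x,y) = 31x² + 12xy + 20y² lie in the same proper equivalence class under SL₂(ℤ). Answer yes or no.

D₁ = -2336, D₂ = -2336
f is negative-definite; reduce −f:
−f: translate: b→-16 (≡38 mod 54), so (27,38,35)→(27,-16,24)
−f: flip: (27,-16,24)→(24,16,27)
−f: reduced (well bottom): (24,16,27) with a≤c, −a<b≤a
flip sign back: reduced form of f is (-24,-16,-27)
g: flip: (31,12,20)→(20,-12,31)
g: reduced (well bottom): (20,-12,31) with a≤c, −a<b≤a
reduced forms (-24, -16, -27) vs (20, -12, 31) ⇒ inequivalent

no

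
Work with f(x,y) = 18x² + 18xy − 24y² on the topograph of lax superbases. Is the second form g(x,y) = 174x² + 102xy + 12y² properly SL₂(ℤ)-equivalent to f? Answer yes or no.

D₁ = 2052, D₂ = 2052
river cycle of f (length 6): (-24, 30, 12), (12, 42, -6), (-6, 42, 12), (12, 30, -24), (-24, 18, 18), (18, 18, -24)
river cycle of g (length 6): (12, 42, -6), (-6, 42, 12), (12, 30, -24), (-24, 18, 18), (18, 18, -24), (-24, 30, 12)
cycles coincide ⇒ equivalent

yes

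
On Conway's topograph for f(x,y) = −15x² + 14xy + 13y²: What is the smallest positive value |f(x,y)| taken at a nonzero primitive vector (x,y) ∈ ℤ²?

river: ρ → (13,12,-16)
river: ρ → (-16,20,9)
river: ρ → (9,16,-20)
river: ρ → (-20,24,5)
river: ρ → (5,26,-15)
river: ρ → (-15,4,16)
river: ρ → (16,28,-3)
river: ρ → (-3,26,25)
river: ρ → (25,24,-4)
river: ρ → (-4,24,25)
river: ρ → (25,26,-3)
river: ρ → (-3,28,16)
river: ρ → (16,4,-15)
river: ρ → (-15,26,5)
river: ρ → (5,24,-20)
river: ρ → (-20,16,9)
river: ρ → (9,20,-16)
river: ρ → (-16,12,13)
river: ρ → (13,14,-15)
river: ρ → (-15,16,12)
river: ρ → (12,8,-19)
river: ρ → (-19,30,1)
river: ρ → (1,30,-19)
river: ρ → (-19,8,12)
river: ρ → (12,16,-15)
river: ρ → (-15,14,13)
closes: descent 0, river 26
min |a| on river = 1

1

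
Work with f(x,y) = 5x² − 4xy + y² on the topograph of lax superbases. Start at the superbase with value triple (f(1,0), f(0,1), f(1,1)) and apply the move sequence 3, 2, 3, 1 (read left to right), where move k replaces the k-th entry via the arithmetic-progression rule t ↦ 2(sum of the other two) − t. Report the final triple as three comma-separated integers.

start (5,1,2) = (f(1,0),f(0,1),f(1,1))
replace slot 3: 2·(5+1) − 2 = 10 → (5,1,10)
replace slot 2: 2·(5+10) − 1 = 29 → (5,29,10)
replace slot 3: 2·(5+29) − 10 = 58 → (5,29,58)
replace slot 1: 2·(29+58) − 5 = 169 → (169,29,58)

169,29,58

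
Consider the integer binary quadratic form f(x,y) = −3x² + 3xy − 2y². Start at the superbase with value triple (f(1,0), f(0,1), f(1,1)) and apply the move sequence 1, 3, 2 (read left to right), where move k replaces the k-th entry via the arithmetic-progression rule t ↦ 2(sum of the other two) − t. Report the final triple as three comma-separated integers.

start (-3,-2,-2) = (f(1,0),f(0,1),f(1,1))
replace slot 1: 2·((-2)+(-2)) − (-3) = -5 → (-5,-2,-2)
replace slot 3: 2·((-5)+(-2)) − (-2) = -12 → (-5,-2,-12)
replace slot 2: 2·((-5)+(-12)) − (-2) = -32 → (-5,-32,-12)

-5,-32,-12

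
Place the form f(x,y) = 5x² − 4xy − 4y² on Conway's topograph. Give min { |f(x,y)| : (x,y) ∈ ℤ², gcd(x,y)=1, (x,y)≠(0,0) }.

descent: ρ → (-4,4,5)  [lands on river]
river: ρ → (5,6,-3)
river: ρ → (-3,6,5)
river: ρ → (5,4,-4)
closes: descent 1, river 4
min |a| on river = 3

3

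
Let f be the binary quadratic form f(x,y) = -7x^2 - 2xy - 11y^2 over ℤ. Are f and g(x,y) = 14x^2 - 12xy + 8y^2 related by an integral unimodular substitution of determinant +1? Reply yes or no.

D₁ = -304, D₂ = -304
f is negative-definite; reduce −f:
−f: reduced (well bottom): (7,2,11) with a≤c, −a<b≤a
flip sign back: reduced form of f is (-7,-2,-11)
g: flip: (14,-12,8)→(8,12,14)
g: translate: b→-4 (≡12 mod 16), so (8,12,14)→(8,-4,10)
g: reduced (well bottom): (8,-4,10) with a≤c, −a<b≤a
reduced forms (-7, -2, -11) vs (8, -4, 10) ⇒ inequivalent

no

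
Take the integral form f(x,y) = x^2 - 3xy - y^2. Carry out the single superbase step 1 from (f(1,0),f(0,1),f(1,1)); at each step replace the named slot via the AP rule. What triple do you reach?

start (1,-1,-3) = (f(1,0),f(0,1),f(1,1))
replace slot 1: 2·((-1)+(-3)) − 1 = -9 → (-9,-1,-3)

-9,-1,-3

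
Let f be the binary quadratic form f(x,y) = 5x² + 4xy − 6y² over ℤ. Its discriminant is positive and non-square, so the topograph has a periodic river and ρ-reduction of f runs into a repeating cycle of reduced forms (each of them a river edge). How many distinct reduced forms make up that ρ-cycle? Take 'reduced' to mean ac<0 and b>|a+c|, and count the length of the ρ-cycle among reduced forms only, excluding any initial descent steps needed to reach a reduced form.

D = 136, ⌊√D⌋ = 11
river: ρ → (-6,8,3)
river: ρ → (3,10,-3)
river: ρ → (-3,8,6)
river: ρ → (6,4,-5)
river: ρ → (-5,6,5)
river: ρ → (5,4,-6)
ρ-cycle length = 6 (tail of 0 descent steps not counted)

6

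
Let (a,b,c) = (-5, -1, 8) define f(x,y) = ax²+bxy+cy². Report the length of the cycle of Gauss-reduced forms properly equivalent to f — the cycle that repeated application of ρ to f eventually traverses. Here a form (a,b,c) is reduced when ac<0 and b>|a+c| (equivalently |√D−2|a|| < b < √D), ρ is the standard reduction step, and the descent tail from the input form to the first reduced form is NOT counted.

D = 161, ⌊√D⌋ = 12
descent: ρ → (8,1,-5)
descent: ρ → (-5,9,4)  [lands on river]
river: ρ → (4,7,-7)
river: ρ → (-7,7,4)
river: ρ → (4,9,-5)
river: ρ → (-5,11,2)
river: ρ → (2,9,-10)
river: ρ → (-10,11,1)
river: ρ → (1,11,-10)
river: ρ → (-10,9,2)
river: ρ → (2,11,-5)
ρ-cycle length = 10 (tail of 2 descent steps not counted)

10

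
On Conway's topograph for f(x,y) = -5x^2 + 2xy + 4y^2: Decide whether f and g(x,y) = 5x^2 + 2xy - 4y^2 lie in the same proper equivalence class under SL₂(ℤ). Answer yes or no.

D₁ = 84, D₂ = 84
river cycle of f (length 6): (4, 6, -3), (-3, 6, 4), (4, 2, -5), (-5, 8, 1), (1, 8, -5), (-5, 2, 4)
river cycle of g (length 6): (-4, 6, 3), (3, 6, -4), (-4, 2, 5), (5, 8, -1), (-1, 8, 5), (5, 2, -4)
cycles differ ⇒ inequivalent

no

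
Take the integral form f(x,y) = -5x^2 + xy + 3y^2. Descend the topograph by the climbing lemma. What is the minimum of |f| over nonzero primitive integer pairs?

descent: ρ → (3,5,-3)  [lands on river]
river: ρ → (-3,7,1)
river: ρ → (1,7,-3)
river: ρ → (-3,5,3)
river: ρ → (3,7,-1)
river: ρ → (-1,7,3)
closes: descent 1, river 6
min |a| on river = 1

1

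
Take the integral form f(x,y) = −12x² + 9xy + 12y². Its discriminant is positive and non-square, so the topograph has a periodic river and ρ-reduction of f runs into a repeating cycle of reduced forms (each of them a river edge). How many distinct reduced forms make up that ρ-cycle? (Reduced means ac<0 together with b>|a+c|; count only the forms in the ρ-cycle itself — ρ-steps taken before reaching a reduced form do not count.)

D = 657, ⌊√D⌋ = 25
river: ρ → (12,15,-9)
river: ρ → (-9,21,6)
river: ρ → (6,15,-18)
river: ρ → (-18,21,3)
river: ρ → (3,21,-18)
river: ρ → (-18,15,6)
river: ρ → (6,21,-9)
river: ρ → (-9,15,12)
river: ρ → (12,9,-12)
river: ρ → (-12,15,9)
river: ρ → (9,21,-6)
river: ρ → (-6,15,18)
river: ρ → (18,21,-3)
river: ρ → (-3,21,18)
river: ρ → (18,15,-6)
river: ρ → (-6,21,9)
river: ρ → (9,15,-12)
river: ρ → (-12,9,12)
ρ-cycle length = 18 (tail of 0 descent steps not counted)

18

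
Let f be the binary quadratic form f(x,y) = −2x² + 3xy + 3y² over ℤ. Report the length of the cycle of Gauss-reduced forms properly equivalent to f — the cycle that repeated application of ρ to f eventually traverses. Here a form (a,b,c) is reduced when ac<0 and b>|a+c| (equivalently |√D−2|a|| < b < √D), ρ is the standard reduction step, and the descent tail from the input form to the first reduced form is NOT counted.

D = 33, ⌊√D⌋ = 5
river: ρ → (3,3,-2)
river: ρ → (-2,5,1)
river: ρ → (1,5,-2)
river: ρ → (-2,3,3)
ρ-cycle length = 4 (tail of 0 descent steps not counted)

4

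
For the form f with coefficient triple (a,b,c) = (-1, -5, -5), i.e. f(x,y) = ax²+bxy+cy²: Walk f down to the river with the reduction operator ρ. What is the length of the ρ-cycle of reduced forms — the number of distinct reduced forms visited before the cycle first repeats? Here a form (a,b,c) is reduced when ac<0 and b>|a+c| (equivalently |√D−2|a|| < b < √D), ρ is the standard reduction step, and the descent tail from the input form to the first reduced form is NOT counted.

D = 5, ⌊√D⌋ = 2
descent: ρ → (-5,5,-1)
descent: ρ → (-1,1,1)  [lands on river]
river: ρ → (1,1,-1)
ρ-cycle length = 2 (tail of 2 descent steps not counted)

2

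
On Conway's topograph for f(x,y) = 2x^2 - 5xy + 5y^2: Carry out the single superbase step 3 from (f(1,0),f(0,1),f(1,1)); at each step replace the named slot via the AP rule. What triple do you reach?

start (2,5,2) = (f(1,0),f(0,1),f(1,1))
replace slot 3: 2·(2+5) − 2 = 12 → (2,5,12)

2,5,12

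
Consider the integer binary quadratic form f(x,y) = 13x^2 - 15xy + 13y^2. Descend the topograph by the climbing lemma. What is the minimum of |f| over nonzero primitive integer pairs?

translate: b→11 (≡-15 mod 26), so (13,-15,13)→(13,11,11)
flip: (13,11,11)→(11,-11,13)
translate: b→11 (≡-11 mod 22), so (11,-11,13)→(11,11,13)
reduced (well bottom): (11,11,13) with a≤c, −a<b≤a
well minimum = a = 11

11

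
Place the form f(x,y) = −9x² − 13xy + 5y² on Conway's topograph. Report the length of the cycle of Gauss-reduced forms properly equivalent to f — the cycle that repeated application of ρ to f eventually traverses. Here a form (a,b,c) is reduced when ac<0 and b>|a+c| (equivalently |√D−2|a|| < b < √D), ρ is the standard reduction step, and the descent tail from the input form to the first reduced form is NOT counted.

D = 349, ⌊√D⌋ = 18
descent: ρ → (5,13,-9)  [lands on river]
river: ρ → (-9,5,9)
river: ρ → (9,13,-5)
river: ρ → (-5,17,3)
river: ρ → (3,13,-15)
river: ρ → (-15,17,1)
river: ρ → (1,17,-15)
river: ρ → (-15,13,3)
river: ρ → (3,17,-5)
river: ρ → (-5,13,9)
river: ρ → (9,5,-9)
river: ρ → (-9,13,5)
river: ρ → (5,17,-3)
river: ρ → (-3,13,15)
river: ρ → (15,17,-1)
river: ρ → (-1,17,15)
river: ρ → (15,13,-3)
river: ρ → (-3,17,5)
ρ-cycle length = 18 (tail of 1 descent step not counted)

18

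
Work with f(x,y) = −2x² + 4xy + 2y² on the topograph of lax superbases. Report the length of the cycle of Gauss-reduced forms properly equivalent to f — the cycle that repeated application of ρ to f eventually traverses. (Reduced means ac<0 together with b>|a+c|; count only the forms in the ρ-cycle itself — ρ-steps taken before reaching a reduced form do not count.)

D = 32, ⌊√D⌋ = 5
river: ρ → (2,4,-2)
river: ρ → (-2,4,2)
ρ-cycle length = 2 (tail of 0 descent steps not counted)

2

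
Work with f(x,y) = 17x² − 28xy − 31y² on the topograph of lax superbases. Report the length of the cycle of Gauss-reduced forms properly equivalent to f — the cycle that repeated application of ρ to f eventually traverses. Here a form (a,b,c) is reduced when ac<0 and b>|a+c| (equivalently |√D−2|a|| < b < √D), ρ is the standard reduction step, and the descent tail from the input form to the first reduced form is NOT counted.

D = 2892, ⌊√D⌋ = 53
descent: ρ → (-31,28,17)  [lands on river]
river: ρ → (17,40,-19)
river: ρ → (-19,36,21)
river: ρ → (21,48,-7)
river: ρ → (-7,50,14)
river: ρ → (14,34,-31)
ρ-cycle length = 6 (tail of 1 descent step not counted)

6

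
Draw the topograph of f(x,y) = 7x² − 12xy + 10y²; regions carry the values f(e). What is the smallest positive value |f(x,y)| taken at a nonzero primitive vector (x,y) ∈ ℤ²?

translate: b→2 (≡-12 mod 14), so (7,-12,10)→(7,2,5)
flip: (7,2,5)→(5,-2,7)
reduced (well bottom): (5,-2,7) with a≤c, −a<b≤a
well minimum = a = 5

5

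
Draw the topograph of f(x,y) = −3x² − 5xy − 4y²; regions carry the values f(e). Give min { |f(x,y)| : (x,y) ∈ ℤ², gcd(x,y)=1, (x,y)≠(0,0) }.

translate: b→-1 (≡5 mod 6), so (3,5,4)→(3,-1,2)
flip: (3,-1,2)→(2,1,3)
reduced (well bottom): (2,1,3) with a≤c, −a<b≤a
well minimum |f| = |-2| = 2 (negative-definite)

2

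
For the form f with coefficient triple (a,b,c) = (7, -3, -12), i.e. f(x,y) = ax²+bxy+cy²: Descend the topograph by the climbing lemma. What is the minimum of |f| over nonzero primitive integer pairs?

descent: ρ → (-12,3,7)
descent: ρ → (7,11,-8)  [lands on river]
river: ρ → (-8,5,10)
river: ρ → (10,15,-3)
river: ρ → (-3,15,10)
river: ρ → (10,5,-8)
river: ρ → (-8,11,7)
river: ρ → (7,17,-2)
river: ρ → (-2,15,15)
river: ρ → (15,15,-2)
river: ρ → (-2,17,7)
closes: descent 2, river 10
min |a| on river = 2

2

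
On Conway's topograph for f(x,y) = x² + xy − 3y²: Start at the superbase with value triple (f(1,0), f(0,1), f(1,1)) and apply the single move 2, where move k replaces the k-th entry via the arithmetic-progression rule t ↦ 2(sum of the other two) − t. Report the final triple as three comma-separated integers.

start (1,-3,-1) = (f(1,0),f(0,1),f(1,1))
replace slot 2: 2·(1+(-1)) − (-3) = 3 → (1,3,-1)

1,3,-1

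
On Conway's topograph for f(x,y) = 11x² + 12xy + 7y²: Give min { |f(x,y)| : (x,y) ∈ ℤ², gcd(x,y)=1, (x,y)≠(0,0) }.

translate: b→-10 (≡12 mod 22), so (11,12,7)→(11,-10,6)
flip: (11,-10,6)→(6,10,11)
translate: b→-2 (≡10 mod 12), so (6,10,11)→(6,-2,7)
reduced (well bottom): (6,-2,7) with a≤c, −a<b≤a
well minimum = a = 6

6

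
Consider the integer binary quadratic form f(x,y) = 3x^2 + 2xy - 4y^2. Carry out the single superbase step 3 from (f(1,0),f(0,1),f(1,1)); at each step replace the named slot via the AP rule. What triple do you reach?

start (3,-4,1) = (f(1,0),f(0,1),f(1,1))
replace slot 3: 2·(3+(-4)) − 1 = -3 → (3,-4,-3)

3,-4,-3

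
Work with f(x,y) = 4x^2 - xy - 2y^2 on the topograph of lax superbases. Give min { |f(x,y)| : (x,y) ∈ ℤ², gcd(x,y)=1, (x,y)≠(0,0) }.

descent: ρ → (-2,5,1)  [lands on river]
river: ρ → (1,5,-2)
river: ρ → (-2,3,3)
river: ρ → (3,3,-2)
closes: descent 1, river 4
min |a| on river = 1

1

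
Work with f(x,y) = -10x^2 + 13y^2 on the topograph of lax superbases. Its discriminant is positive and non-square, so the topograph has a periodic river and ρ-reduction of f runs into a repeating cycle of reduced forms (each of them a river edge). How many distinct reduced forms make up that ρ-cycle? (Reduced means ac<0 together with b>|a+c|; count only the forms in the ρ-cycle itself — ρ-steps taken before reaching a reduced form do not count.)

D = 520, ⌊√D⌋ = 22
descent: ρ → (13,0,-10)
descent: ρ → (-10,20,3)  [lands on river]
river: ρ → (3,22,-3)
river: ρ → (-3,20,10)
river: ρ → (10,20,-3)
river: ρ → (-3,22,3)
river: ρ → (3,20,-10)
ρ-cycle length = 6 (tail of 2 descent steps not counted)

6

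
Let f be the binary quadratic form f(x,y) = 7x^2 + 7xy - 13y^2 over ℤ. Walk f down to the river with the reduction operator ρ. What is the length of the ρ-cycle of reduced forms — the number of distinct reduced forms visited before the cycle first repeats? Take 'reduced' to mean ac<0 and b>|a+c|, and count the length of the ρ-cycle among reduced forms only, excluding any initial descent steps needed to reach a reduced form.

D = 413, ⌊√D⌋ = 20
river: ρ → (-13,19,1)
river: ρ → (1,19,-13)
river: ρ → (-13,7,7)
river: ρ → (7,7,-13)
ρ-cycle length = 4 (tail of 0 descent steps not counted)

4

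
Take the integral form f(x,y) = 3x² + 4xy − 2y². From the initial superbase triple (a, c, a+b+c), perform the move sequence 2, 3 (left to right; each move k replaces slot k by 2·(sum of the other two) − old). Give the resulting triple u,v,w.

start (3,-2,5) = (f(1,0),f(0,1),f(1,1))
replace slot 2: 2·(3+5) − (-2) = 18 → (3,18,5)
replace slot 3: 2·(3+18) − 5 = 37 → (3,18,37)

3,18,37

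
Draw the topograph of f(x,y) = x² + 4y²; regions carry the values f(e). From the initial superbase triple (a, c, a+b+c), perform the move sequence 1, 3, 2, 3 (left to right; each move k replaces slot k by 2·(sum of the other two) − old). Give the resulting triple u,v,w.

start (1,4,5) = (f(1,0),f(0,1),f(1,1))
replace slot 1: 2·(4+5) − 1 = 17 → (17,4,5)
replace slot 3: 2·(17+4) − 5 = 37 → (17,4,37)
replace slot 2: 2·(17+37) − 4 = 104 → (17,104,37)
replace slot 3: 2·(17+104) − 37 = 205 → (17,104,205)

17,104,205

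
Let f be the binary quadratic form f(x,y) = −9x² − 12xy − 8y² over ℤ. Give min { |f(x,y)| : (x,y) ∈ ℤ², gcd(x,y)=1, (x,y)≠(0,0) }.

translate: b→-6 (≡12 mod 18), so (9,12,8)→(9,-6,5)
flip: (9,-6,5)→(5,6,9)
translate: b→-4 (≡6 mod 10), so (5,6,9)→(5,-4,8)
reduced (well bottom): (5,-4,8) with a≤c, −a<b≤a
well minimum |f| = |-5| = 5 (negative-definite)

5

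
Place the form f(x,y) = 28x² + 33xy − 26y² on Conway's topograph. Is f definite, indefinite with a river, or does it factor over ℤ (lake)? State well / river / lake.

D = b²−4ac = 33² − 4·28·(-26) = 4001
D > 0 non-square ⇒ indefinite ⇒ periodic river

river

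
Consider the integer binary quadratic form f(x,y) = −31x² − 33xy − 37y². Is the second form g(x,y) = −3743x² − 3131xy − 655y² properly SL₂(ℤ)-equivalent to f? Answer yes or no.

D₁ = -3499, D₂ = -3499
f is negative-definite; reduce −f:
−f: translate: b→-29 (≡33 mod 62), so (31,33,37)→(31,-29,35)
−f: reduced (well bottom): (31,-29,35) with a≤c, −a<b≤a
flip sign back: reduced form of f is (-31,29,-35)
g is negative-definite; reduce −g:
−g: flip: (3743,3131,655)→(655,-3131,3743)
−g: translate: b→-511 (≡-3131 mod 1310), so (655,-3131,3743)→(655,-511,101)
−g: flip: (655,-511,101)→(101,511,655)
−g: translate: b→-95 (≡511 mod 202), so (101,511,655)→(101,-95,31)
−g: flip: (101,-95,31)→(31,95,101)
−g: translate: b→-29 (≡95 mod 62), so (31,95,101)→(31,-29,35)
−g: reduced (well bottom): (31,-29,35) with a≤c, −a<b≤a
flip sign back: reduced form of g is (-31,29,-35)
reduced forms (-31, 29, -35) vs (-31, 29, -35) ⇒ equivalent

yes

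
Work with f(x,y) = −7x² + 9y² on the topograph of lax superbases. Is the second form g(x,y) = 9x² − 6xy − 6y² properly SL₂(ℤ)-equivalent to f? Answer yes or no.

D₁ = 252, D₂ = 252
river cycle of f (length 2): (-7, 14, 2), (2, 14, -7)
river cycle of g (length 4): (-6, 6, 9), (9, 12, -3), (-3, 12, 9), (9, 6, -6)
cycles differ ⇒ inequivalent

no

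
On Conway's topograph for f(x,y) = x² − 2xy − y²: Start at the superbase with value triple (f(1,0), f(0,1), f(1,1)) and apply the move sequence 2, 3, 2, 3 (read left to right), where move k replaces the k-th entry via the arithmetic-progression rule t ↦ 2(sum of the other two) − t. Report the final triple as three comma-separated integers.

start (1,-1,-2) = (f(1,0),f(0,1),f(1,1))
replace slot 2: 2·(1+(-2)) − (-1) = -1 → (1,-1,-2)
replace slot 3: 2·(1+(-1)) − (-2) = 2 → (1,-1,2)
replace slot 2: 2·(1+2) − (-1) = 7 → (1,7,2)
replace slot 3: 2·(1+7) − 2 = 14 → (1,7,14)

1,7,14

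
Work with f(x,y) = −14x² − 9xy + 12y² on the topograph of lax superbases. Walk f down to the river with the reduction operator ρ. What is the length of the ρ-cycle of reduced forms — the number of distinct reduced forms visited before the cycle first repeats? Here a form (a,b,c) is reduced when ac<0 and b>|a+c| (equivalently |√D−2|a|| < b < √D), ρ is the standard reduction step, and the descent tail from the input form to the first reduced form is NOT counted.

D = 753, ⌊√D⌋ = 27
descent: ρ → (12,9,-14)  [lands on river]
river: ρ → (-14,19,7)
river: ρ → (7,23,-8)
river: ρ → (-8,25,4)
river: ρ → (4,23,-14)
river: ρ → (-14,5,13)
river: ρ → (13,21,-6)
river: ρ → (-6,27,1)
river: ρ → (1,27,-6)
river: ρ → (-6,21,13)
river: ρ → (13,5,-14)
river: ρ → (-14,23,4)
river: ρ → (4,25,-8)
river: ρ → (-8,23,7)
river: ρ → (7,19,-14)
river: ρ → (-14,9,12)
river: ρ → (12,15,-11)
river: ρ → (-11,7,16)
river: ρ → (16,25,-2)
river: ρ → (-2,27,3)
river: ρ → (3,27,-2)
river: ρ → (-2,25,16)
river: ρ → (16,7,-11)
river: ρ → (-11,15,12)
ρ-cycle length = 24 (tail of 1 descent step not counted)

24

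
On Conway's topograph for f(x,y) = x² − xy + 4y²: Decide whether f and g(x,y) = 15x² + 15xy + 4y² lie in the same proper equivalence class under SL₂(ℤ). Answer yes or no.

D₁ = -15, D₂ = -15
f: translate: b→1 (≡-1 mod 2), so (1,-1,4)→(1,1,4)
f: reduced (well bottom): (1,1,4) with a≤c, −a<b≤a
g: flip: (15,15,4)→(4,-15,15)
g: translate: b→1 (≡-15 mod 8), so (4,-15,15)→(4,1,1)
g: flip: (4,1,1)→(1,-1,4)
g: translate: b→1 (≡-1 mod 2), so (1,-1,4)→(1,1,4)
g: reduced (well bottom): (1,1,4) with a≤c, −a<b≤a
reduced forms (1, 1, 4) vs (1, 1, 4) ⇒ equivalent

yes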